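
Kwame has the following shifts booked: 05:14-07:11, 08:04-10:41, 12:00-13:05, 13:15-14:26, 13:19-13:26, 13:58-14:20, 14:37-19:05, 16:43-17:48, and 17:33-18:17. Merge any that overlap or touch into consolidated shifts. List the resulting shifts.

08:04–10:41 is disjoint → start new block.
12:00–13:05 is disjoint → start new block.
13:15–14:26 is disjoint → start new block.
13:19–13:26 overlaps/touches 13:15–14:26 → extend to 13:15–14:26.
13:58–14:20 overlaps/touches 13:15–14:26 → extend to 13:15–14:26.
14:37–19:05 is disjoint → start new block.
16:43–17:48 overlaps/touches 14:37–19:05 → extend to 14:37–19:05.
17:33–18:17 overlaps/touches 14:37–19:05 → extend to 14:37–19:05.

05:14–07:11, 08:04–10:41, 12:00–13:05, 13:15–14:26, 14:37–19:05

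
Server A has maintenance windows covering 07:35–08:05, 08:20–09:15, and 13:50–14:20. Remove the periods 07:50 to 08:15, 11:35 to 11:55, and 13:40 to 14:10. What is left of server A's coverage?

07:35–07:50, 08:20–09:15, 14:10–14:20

07:35–08:05 minus B → 07:35–07:50.
08:20–09:15: no B overlap → unchanged.
13:50–14:20 minus B → 14:10–14:20.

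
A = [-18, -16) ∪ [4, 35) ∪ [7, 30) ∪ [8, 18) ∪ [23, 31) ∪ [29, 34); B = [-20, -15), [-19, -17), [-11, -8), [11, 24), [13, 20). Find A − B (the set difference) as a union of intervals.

First set merges to [-18, -16), [4, 35).
Second set merges to [-20, -15), [-11, -8), [11, 24).
[-18, -16): fully covered by B → removed.
[4, 35) minus B → [4, 11), [24, 35).

[4, 11) ∪ [24, 35)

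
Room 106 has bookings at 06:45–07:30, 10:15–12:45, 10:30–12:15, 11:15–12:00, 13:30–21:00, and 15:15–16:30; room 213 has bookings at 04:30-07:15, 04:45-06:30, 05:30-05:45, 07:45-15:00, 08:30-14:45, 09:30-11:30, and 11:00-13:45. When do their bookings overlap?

Merge the first list: 06:45-07:30, 10:15-12:45, 13:30-21:00.
Merge the second list: 04:30-07:15, 07:45-15:00.
06:45-07:30 meets the second set on 06:45-07:15.
10:15-12:45 meets the second set on 10:15-12:45.
13:30-21:00 meets the second set on 13:30-15:00.

06:45-07:15, 10:15-12:45, 13:30-15:00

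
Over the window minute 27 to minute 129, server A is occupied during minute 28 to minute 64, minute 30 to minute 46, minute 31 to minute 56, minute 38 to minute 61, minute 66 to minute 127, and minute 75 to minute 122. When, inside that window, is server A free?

minute 27 to minute 28, minute 64 to minute 66, minute 127 to minute 129

Covered (merged): minute 28 to minute 64, minute 66 to minute 127.
Gaps within minute 27 to minute 129: minute 27 to minute 28, minute 64 to minute 66, minute 127 to minute 129.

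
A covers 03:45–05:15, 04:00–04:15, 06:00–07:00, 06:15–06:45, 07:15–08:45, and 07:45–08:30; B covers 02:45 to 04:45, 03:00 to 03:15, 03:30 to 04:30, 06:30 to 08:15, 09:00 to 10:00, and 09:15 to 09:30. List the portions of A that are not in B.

A, merged: 03:45–05:15, 06:00–07:00, 07:15–08:45.
B, merged: 02:45–04:45, 06:30–08:15, 09:00–10:00.
03:45–05:15 \ B = 04:45–05:15.
06:00–07:00 \ B = 06:00–06:30.
07:15–08:45 \ B = 08:15–08:45.

04:45–05:15, 06:00–06:30, 08:15–08:45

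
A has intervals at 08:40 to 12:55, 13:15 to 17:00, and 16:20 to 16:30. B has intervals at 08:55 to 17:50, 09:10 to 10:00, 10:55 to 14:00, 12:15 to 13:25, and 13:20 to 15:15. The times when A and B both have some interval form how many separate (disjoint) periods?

First set merges to 08:40–12:55, 13:15–17:00.
Second set merges to 08:55–17:50.
A ∩ B = 08:55–12:55, 13:15–17:00.
That is 2 disjoint pieces.

2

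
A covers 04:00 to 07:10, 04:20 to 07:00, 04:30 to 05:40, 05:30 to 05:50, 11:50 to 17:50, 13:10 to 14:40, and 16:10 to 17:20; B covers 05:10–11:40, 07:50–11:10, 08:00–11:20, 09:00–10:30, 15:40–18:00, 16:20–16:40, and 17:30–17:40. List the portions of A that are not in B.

04:00–05:10, 11:50–15:40

Merge the first list: 04:00–07:10, 11:50–17:50.
Merge the second list: 05:10–11:40, 15:40–18:00.
04:00–07:10 minus B → 04:00–05:10.
11:50–17:50 minus B → 11:50–15:40.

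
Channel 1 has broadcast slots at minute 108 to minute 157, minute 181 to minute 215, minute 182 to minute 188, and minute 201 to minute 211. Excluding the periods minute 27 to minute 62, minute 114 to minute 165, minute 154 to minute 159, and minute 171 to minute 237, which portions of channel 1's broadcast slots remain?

minute 108 to minute 114

A, merged: minute 108 to minute 157, minute 181 to minute 215.
B, merged: minute 27 to minute 62, minute 114 to minute 165, minute 171 to minute 237.
minute 108 to minute 157 \ B = minute 108 to minute 114.
minute 181 to minute 215: entirely removed.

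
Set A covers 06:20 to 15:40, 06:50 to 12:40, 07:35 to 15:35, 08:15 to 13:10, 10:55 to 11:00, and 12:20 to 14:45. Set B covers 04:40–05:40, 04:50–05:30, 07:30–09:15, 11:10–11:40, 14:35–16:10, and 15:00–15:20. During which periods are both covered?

Merge the first list: 06:20–15:40.
Merge the second list: 04:40–05:40, 07:30–09:15, 11:10–11:40, 14:35–16:10.
06:20–15:40 meets the second set on 07:30–09:15, 11:10–11:40, 14:35–15:40.

07:30–09:15, 11:10–11:40, 14:35–15:40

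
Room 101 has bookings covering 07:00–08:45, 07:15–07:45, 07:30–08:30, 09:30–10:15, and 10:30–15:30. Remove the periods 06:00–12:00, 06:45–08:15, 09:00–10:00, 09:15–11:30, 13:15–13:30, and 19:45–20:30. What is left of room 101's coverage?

12:00–13:15, 13:30–15:30

Merge the first list: 07:00–08:45, 09:30–10:15, 10:30–15:30.
Merge the second list: 06:00–12:00, 13:15–13:30, 19:45–20:30.
07:00–08:45: entirely removed.
09:30–10:15: entirely removed.
10:30–15:30 \ B = 12:00–13:15, 13:30–15:30.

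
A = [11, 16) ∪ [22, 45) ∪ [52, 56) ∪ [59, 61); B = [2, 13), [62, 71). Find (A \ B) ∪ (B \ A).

Only in the first: [13, 16), [22, 45), [52, 56), [59, 61).
Only in the second: [2, 11), [62, 71).
Together these are the periods covered by exactly one.

[2, 11) ∪ [13, 16) ∪ [22, 45) ∪ [52, 56) ∪ [59, 61) ∪ [62, 71)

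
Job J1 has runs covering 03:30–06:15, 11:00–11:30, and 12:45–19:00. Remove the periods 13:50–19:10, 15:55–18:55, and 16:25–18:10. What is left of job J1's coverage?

03:30–06:15, 11:00–11:30, 12:45–13:50

Merge the second list: 13:50–19:10.
03:30–06:15: no B overlap → unchanged.
11:00–11:30: no B overlap → unchanged.
12:45–19:00 minus B → 12:45–13:50.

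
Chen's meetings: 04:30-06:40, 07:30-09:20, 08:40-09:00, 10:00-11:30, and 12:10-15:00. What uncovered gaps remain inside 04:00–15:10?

Covered (merged): 04:30–06:40, 07:30–09:20, 10:00–11:30, 12:10–15:00.
Gaps within 04:00–15:10: 04:00–04:30, 06:40–07:30, 09:20–10:00, 11:30–12:10, 15:00–15:10.

04:00–04:30, 06:40–07:30, 09:20–10:00, 11:30–12:10, 15:00–15:10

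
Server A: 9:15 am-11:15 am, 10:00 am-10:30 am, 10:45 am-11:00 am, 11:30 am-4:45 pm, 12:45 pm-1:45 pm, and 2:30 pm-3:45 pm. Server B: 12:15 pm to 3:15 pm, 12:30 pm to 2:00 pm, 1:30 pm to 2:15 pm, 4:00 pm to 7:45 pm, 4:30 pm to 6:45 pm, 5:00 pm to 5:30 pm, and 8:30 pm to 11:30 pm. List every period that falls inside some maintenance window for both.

12:15 pm–3:15 pm, 4:00 pm–4:45 pm

Merge the first list: 9:15 am–11:15 am, 11:30 am–4:45 pm.
Merge the second list: 12:15 pm–3:15 pm, 4:00 pm–7:45 pm, 8:30 pm–11:30 pm.
9:15 am–11:15 am: no overlap with the second set.
11:30 am–4:45 pm meets the second set on 12:15 pm–3:15 pm, 4:00 pm–4:45 pm.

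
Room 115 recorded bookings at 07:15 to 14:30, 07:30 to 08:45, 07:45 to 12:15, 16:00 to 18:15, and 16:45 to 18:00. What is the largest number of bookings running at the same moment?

At 07:45, 3 of the intervals are simultaneously active.
No point has more.

3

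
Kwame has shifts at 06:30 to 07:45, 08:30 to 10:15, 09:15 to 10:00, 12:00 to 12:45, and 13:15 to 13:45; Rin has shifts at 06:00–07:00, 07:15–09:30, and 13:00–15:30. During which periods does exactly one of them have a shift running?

06:00-06:30, 07:00-07:15, 07:45-08:30, 09:30-10:15, 12:00-12:45, 13:00-13:15, 13:45-15:30

First set merges to 06:30-07:45, 08:30-10:15, 12:00-12:45, 13:15-13:45.
A but not B: 07:00-07:15, 09:30-10:15, 12:00-12:45.
B but not A: 06:00-06:30, 07:45-08:30, 13:00-13:15, 13:45-15:30.
Combining gives A △ B.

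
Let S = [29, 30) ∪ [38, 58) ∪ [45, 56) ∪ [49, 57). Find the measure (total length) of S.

Merged: [29, 30), [38, 58).
Lengths: 1 + 20 = 21.

21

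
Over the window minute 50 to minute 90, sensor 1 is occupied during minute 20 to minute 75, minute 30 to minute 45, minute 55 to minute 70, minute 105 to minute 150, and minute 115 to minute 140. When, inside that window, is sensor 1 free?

The merged coverage is minute 20 to minute 75, minute 105 to minute 150.
Uncovered inside minute 50 to minute 90: minute 75 to minute 90.

minute 75 to minute 90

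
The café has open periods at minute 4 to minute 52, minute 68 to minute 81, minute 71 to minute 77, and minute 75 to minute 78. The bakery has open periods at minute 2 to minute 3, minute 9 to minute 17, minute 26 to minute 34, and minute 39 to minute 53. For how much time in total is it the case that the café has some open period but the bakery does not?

First set merges to minute 4 to minute 52, minute 68 to minute 81.
A \ B = minute 4 to minute 9, minute 17 to minute 26, minute 34 to minute 39, minute 68 to minute 81.
Total: 5 minutes + 9 minutes + 5 minutes + 13 minutes = 32 minutes.

32 minutes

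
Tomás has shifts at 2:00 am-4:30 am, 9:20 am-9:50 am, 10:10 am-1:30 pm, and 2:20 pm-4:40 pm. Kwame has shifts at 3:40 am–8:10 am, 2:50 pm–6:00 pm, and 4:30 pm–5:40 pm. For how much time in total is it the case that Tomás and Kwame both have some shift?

2 h 40 min

Merge the second list: 3:40 am-8:10 am, 2:50 pm-6:00 pm.
A ∩ B = 3:40 am-4:30 am, 2:50 pm-4:40 pm.
Total: 50 min + 1 h 50 min = 2 h 40 min.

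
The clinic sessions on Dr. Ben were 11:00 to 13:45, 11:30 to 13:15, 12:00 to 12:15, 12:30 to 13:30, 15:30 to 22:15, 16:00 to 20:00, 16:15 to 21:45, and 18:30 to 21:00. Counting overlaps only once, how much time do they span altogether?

9 h 30 min

Merged: 11:00–13:45, 15:30–22:15.
Lengths: 2 h 45 min + 6 h 45 min = 9 h 30 min.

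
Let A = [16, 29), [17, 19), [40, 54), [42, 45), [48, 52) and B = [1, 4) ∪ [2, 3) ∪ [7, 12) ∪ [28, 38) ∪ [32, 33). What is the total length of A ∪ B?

A, merged: [16, 29), [40, 54).
B, merged: [1, 4), [7, 12), [28, 38).
A ∪ B = [1, 4), [7, 12), [16, 38), [40, 54).
Total: 3 + 5 + 22 + 14 = 44.

44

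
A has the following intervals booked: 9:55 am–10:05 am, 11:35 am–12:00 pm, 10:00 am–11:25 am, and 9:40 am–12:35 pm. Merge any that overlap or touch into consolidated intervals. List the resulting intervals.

Sort by start: 9:40 am-12:35 pm, 9:55 am-10:05 am, 10:00 am-11:25 am, 11:35 am-12:00 pm.
9:55 am-10:05 am overlaps/touches 9:40 am-12:35 pm → extend to 9:40 am-12:35 pm.
10:00 am-11:25 am overlaps/touches 9:40 am-12:35 pm → extend to 9:40 am-12:35 pm.
11:35 am-12:00 pm overlaps/touches 9:40 am-12:35 pm → extend to 9:40 am-12:35 pm.

9:40 am-12:35 pm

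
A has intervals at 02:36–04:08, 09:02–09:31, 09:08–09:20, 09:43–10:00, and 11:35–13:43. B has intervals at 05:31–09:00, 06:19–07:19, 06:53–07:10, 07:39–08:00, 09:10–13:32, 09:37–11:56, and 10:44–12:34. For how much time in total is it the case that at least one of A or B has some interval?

9 h 42 min

A, merged: 02:36–04:08, 09:02–09:31, 09:43–10:00, 11:35–13:43.
B, merged: 05:31–09:00, 09:10–13:32.
A ∪ B = 02:36–04:08, 05:31–09:00, 09:02–13:43.
Total: 1 h 32 min + 3 h 29 min + 4 h 41 min = 9 h 42 min.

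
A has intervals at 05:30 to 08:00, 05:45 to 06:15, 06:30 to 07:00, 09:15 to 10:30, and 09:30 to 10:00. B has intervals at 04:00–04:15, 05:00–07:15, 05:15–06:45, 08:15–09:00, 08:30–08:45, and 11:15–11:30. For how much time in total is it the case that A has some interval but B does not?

Merge the first list: 05:30–08:00, 09:15–10:30.
Merge the second list: 04:00–04:15, 05:00–07:15, 08:15–09:00, 11:15–11:30.
A \ B = 07:15–08:00, 09:15–10:30.
Total: 45 min + 1 h 15 min = 2 h.

2 h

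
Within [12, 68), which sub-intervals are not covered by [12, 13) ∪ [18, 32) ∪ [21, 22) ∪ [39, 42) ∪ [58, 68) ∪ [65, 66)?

Covered (merged): [12, 13), [18, 32), [39, 42), [58, 68).
Gaps within [12, 68): [13, 18), [32, 39), [42, 58).

[13, 18) ∪ [32, 39) ∪ [42, 58)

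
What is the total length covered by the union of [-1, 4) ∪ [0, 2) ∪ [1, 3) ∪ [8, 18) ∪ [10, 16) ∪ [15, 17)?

15

Merged: [-1, 4), [8, 18).
Lengths: 5 + 10 = 15.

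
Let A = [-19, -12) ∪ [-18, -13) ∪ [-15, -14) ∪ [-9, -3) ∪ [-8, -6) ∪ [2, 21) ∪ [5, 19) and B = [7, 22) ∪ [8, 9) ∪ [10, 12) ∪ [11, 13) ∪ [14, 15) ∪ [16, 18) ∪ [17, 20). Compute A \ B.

[-19, -12) ∪ [-9, -3) ∪ [2, 7)

First set merges to [-19, -12), [-9, -3), [2, 21).
Second set merges to [7, 22).
[-19, -12): nothing removed.
[-9, -3): nothing removed.
[2, 21) \ B = [2, 7).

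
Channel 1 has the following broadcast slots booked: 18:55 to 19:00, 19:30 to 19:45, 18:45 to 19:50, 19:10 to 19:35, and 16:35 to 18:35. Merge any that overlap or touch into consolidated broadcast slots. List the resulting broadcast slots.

16:35–18:35, 18:45–19:50

Sort by start: 16:35–18:35, 18:45–19:50, 18:55–19:00, 19:10–19:35, 19:30–19:45.
18:45–19:50 is disjoint → start new block.
18:55–19:00 overlaps/touches 18:45–19:50 → extend to 18:45–19:50.
19:10–19:35 overlaps/touches 18:45–19:50 → extend to 18:45–19:50.
19:30–19:45 overlaps/touches 18:45–19:50 → extend to 18:45–19:50.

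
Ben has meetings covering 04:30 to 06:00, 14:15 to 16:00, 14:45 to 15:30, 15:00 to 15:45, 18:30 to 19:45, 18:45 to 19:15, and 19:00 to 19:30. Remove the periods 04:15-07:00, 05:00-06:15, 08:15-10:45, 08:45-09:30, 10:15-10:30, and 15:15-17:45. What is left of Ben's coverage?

First set merges to 04:30-06:00, 14:15-16:00, 18:30-19:45.
Second set merges to 04:15-07:00, 08:15-10:45, 15:15-17:45.
04:30-06:00 lies entirely inside B → drops out.
14:15-16:00 with B removed leaves 14:15-15:15.
18:30-19:45 is untouched.

14:15-15:15, 18:30-19:45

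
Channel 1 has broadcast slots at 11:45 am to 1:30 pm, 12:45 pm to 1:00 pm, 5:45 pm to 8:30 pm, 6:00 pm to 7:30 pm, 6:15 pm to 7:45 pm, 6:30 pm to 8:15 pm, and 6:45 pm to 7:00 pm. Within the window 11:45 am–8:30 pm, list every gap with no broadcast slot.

After merging, the occupied span is 11:45 am–1:30 pm, 5:45 pm–8:30 pm.
Gaps within 11:45 am–8:30 pm: 1:30 pm–5:45 pm.

1:30 pm–5:45 pm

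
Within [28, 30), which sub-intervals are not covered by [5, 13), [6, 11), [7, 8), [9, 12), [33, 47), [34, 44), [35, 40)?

The merged coverage is [5, 13), [33, 47).
Uncovered inside [28, 30): [28, 30).

[28, 30)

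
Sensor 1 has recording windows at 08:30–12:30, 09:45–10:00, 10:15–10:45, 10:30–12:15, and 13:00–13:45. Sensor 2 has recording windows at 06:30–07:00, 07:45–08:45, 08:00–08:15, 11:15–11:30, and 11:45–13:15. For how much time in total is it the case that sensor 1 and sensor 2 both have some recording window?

1 h 30 min

First set merges to 08:30–12:30, 13:00–13:45.
Second set merges to 06:30–07:00, 07:45–08:45, 11:15–11:30, 11:45–13:15.
A ∩ B = 08:30–08:45, 11:15–11:30, 11:45–12:30, 13:00–13:15.
Total: 15 min + 15 min + 45 min + 15 min = 1 h 30 min.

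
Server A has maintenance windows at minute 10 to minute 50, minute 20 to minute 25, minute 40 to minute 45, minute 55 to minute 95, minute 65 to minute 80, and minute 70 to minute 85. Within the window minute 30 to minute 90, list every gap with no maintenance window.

minute 50 to minute 55

Covered (merged): minute 10 to minute 50, minute 55 to minute 95.
Complement within minute 30 to minute 90: minute 50 to minute 55.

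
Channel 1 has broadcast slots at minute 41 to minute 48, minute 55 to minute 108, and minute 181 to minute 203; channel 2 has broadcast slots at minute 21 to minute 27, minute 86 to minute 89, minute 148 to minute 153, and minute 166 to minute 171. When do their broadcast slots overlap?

minute 41 to minute 48 meets no B interval.
minute 55 to minute 108 ∩ B → minute 86 to minute 89.
minute 181 to minute 203 meets no B interval.

minute 86 to minute 89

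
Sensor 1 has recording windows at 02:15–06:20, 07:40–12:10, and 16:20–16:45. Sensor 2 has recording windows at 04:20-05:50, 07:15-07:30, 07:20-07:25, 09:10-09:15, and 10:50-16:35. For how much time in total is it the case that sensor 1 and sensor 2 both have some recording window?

3 h 10 min

B, merged: 04:20–05:50, 07:15–07:30, 09:10–09:15, 10:50–16:35.
A ∩ B = 04:20–05:50, 09:10–09:15, 10:50–12:10, 16:20–16:35.
Total: 1 h 30 min + 5 min + 1 h 20 min + 15 min = 3 h 10 min.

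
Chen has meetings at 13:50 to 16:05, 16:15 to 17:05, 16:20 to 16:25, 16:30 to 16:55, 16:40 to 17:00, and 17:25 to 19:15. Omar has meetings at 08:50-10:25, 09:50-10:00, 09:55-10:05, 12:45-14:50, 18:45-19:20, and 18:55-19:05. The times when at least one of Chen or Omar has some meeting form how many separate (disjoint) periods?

Merge the first list: 13:50–16:05, 16:15–17:05, 17:25–19:15.
Merge the second list: 08:50–10:25, 12:45–14:50, 18:45–19:20.
A ∪ B = 08:50–10:25, 12:45–16:05, 16:15–17:05, 17:25–19:20.
That is 4 disjoint pieces.

4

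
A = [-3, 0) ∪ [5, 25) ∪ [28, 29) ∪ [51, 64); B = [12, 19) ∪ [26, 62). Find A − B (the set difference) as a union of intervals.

[-3, 0) ∪ [5, 12) ∪ [19, 25) ∪ [62, 64)

[-3, 0) is untouched.
[5, 25) with B removed leaves [5, 12), [19, 25).
[28, 29) lies entirely inside B → drops out.
[51, 64) with B removed leaves [62, 64).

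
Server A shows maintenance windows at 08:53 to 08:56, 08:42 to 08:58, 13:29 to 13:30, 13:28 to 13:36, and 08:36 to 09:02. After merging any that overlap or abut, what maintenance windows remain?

Sort by start: 08:36-09:02, 08:42-08:58, 08:53-08:56, 13:28-13:36, 13:29-13:30.
08:42-08:58 overlaps/touches 08:36-09:02 → extend to 08:36-09:02.
08:53-08:56 overlaps/touches 08:36-09:02 → extend to 08:36-09:02.
13:28-13:36 is disjoint → start new block.
13:29-13:30 overlaps/touches 13:28-13:36 → extend to 13:28-13:36.

08:36-09:02, 13:28-13:36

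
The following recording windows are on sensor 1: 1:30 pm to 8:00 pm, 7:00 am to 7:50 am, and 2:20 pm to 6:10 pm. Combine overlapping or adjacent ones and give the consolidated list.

7:00 am-7:50 am, 1:30 pm-8:00 pm

Sort by start: 7:00 am-7:50 am, 1:30 pm-8:00 pm, 2:20 pm-6:10 pm.
1:30 pm-8:00 pm is disjoint → start new block.
2:20 pm-6:10 pm overlaps/touches 1:30 pm-8:00 pm → extend to 1:30 pm-8:00 pm.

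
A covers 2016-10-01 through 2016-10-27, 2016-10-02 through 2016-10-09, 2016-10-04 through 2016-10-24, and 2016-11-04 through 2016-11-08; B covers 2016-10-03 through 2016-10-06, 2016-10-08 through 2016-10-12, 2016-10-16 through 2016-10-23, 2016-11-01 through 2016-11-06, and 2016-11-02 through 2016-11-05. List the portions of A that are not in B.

2016-10-01 through 2016-10-02, 2016-10-07 through 2016-10-07, 2016-10-13 through 2016-10-15, 2016-10-24 through 2016-10-27, 2016-11-07 through 2016-11-08

A, merged: 2016-10-01 through 2016-10-27, 2016-11-04 through 2016-11-08.
B, merged: 2016-10-03 through 2016-10-06, 2016-10-08 through 2016-10-12, 2016-10-16 through 2016-10-23, 2016-11-01 through 2016-11-06.
2016-10-01 through 2016-10-27 \ B = 2016-10-01 through 2016-10-02, 2016-10-07 through 2016-10-07, 2016-10-13 through 2016-10-15, 2016-10-24 through 2016-10-27.
2016-11-04 through 2016-11-08 \ B = 2016-11-07 through 2016-11-08.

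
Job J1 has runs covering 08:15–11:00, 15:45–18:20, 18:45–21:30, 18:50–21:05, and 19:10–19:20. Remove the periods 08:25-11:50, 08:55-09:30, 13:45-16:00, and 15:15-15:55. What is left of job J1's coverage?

Merge the first list: 08:15–11:00, 15:45–18:20, 18:45–21:30.
Merge the second list: 08:25–11:50, 13:45–16:00.
08:15–11:00 with B removed leaves 08:15–08:25.
15:45–18:20 with B removed leaves 16:00–18:20.
18:45–21:30 is untouched.

08:15–08:25, 16:00–18:20, 18:45–21:30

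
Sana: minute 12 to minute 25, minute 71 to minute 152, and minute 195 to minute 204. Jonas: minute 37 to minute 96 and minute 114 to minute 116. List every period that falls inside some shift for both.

minute 71 to minute 96, minute 114 to minute 116

minute 12 to minute 25 falls entirely outside B.
minute 71 to minute 152 overlaps B on minute 71 to minute 96, minute 114 to minute 116.
minute 195 to minute 204 falls entirely outside B.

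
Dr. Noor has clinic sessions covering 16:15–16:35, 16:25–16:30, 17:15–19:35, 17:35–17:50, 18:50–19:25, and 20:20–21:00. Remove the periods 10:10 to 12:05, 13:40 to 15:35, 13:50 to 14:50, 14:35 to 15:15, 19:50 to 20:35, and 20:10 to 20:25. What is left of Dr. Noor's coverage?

First set merges to 16:15-16:35, 17:15-19:35, 20:20-21:00.
Second set merges to 10:10-12:05, 13:40-15:35, 19:50-20:35.
16:15-16:35 is untouched.
17:15-19:35 is untouched.
20:20-21:00 with B removed leaves 20:35-21:00.

16:15-16:35, 17:15-19:35, 20:35-21:00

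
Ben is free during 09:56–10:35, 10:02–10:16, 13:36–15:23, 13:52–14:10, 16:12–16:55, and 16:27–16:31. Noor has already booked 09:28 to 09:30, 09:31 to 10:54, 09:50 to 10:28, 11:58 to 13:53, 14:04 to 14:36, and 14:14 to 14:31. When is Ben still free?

13:53–14:04, 14:36–15:23, 16:12–16:55

Merge the first list: 09:56–10:35, 13:36–15:23, 16:12–16:55.
Merge the second list: 09:28–09:30, 09:31–10:54, 11:58–13:53, 14:04–14:36.
09:56–10:35: entirely removed.
13:36–15:23 \ B = 13:53–14:04, 14:36–15:23.
16:12–16:55: nothing removed.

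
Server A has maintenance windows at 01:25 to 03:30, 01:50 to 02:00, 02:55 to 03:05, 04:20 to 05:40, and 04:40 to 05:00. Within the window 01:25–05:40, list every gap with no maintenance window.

Covered (merged): 01:25–03:30, 04:20–05:40.
Gaps within 01:25–05:40: 03:30–04:20.

03:30–04:20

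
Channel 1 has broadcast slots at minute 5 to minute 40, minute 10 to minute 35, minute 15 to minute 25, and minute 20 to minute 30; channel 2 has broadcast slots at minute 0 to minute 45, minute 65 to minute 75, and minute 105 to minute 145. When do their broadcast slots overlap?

First set merges to minute 5 to minute 40.
minute 5 to minute 40 overlaps B on minute 5 to minute 40.

minute 5 to minute 40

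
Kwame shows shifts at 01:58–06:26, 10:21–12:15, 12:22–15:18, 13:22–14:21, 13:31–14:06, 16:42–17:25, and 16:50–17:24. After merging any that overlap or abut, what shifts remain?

01:58–06:26, 10:21–12:15, 12:22–15:18, 16:42–17:25

10:21–12:15 is disjoint → start new block.
12:22–15:18 is disjoint → start new block.
13:22–14:21 overlaps/touches 12:22–15:18 → extend to 12:22–15:18.
13:31–14:06 overlaps/touches 12:22–15:18 → extend to 12:22–15:18.
16:42–17:25 is disjoint → start new block.
16:50–17:24 overlaps/touches 16:42–17:25 → extend to 16:42–17:25.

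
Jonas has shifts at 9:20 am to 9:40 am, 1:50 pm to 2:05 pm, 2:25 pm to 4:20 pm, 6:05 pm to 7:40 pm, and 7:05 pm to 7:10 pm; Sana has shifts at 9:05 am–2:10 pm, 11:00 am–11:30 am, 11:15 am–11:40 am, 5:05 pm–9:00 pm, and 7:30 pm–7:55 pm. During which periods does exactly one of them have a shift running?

First set merges to 9:20 am–9:40 am, 1:50 pm–2:05 pm, 2:25 pm–4:20 pm, 6:05 pm–7:40 pm.
Second set merges to 9:05 am–2:10 pm, 5:05 pm–9:00 pm.
A \ B = 2:25 pm–4:20 pm.
B \ A = 9:05 am–9:20 am, 9:40 am–1:50 pm, 2:05 pm–2:10 pm, 5:05 pm–6:05 pm, 7:40 pm–9:00 pm.
Union of the two gives the symmetric difference.

9:05 am–9:20 am, 9:40 am–1:50 pm, 2:05 pm–2:10 pm, 2:25 pm–4:20 pm, 5:05 pm–6:05 pm, 7:40 pm–9:00 pm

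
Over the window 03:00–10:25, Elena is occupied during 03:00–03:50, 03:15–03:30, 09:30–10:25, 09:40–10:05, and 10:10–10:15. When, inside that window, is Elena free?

03:50–09:30

Covered (merged): 03:00–03:50, 09:30–10:25.
Gaps within 03:00–10:25: 03:50–09:30.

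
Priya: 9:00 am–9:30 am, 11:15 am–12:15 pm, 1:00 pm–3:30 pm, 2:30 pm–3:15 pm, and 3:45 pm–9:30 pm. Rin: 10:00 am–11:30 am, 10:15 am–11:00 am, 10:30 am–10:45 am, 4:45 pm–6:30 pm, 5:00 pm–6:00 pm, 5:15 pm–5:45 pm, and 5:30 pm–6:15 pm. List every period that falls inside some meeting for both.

A, merged: 9:00 am–9:30 am, 11:15 am–12:15 pm, 1:00 pm–3:30 pm, 3:45 pm–9:30 pm.
B, merged: 10:00 am–11:30 am, 4:45 pm–6:30 pm.
9:00 am–9:30 am meets no B interval.
11:15 am–12:15 pm ∩ B → 11:15 am–11:30 am.
1:00 pm–3:30 pm meets no B interval.
3:45 pm–9:30 pm ∩ B → 4:45 pm–6:30 pm.

11:15 am–11:30 am, 4:45 pm–6:30 pm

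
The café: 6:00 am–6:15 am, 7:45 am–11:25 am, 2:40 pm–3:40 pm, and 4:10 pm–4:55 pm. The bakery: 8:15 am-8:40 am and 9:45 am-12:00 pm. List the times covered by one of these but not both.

6:00 am–6:15 am, 7:45 am–8:15 am, 8:40 am–9:45 am, 11:25 am–12:00 pm, 2:40 pm–3:40 pm, 4:10 pm–4:55 pm

Only in the first: 6:00 am–6:15 am, 7:45 am–8:15 am, 8:40 am–9:45 am, 2:40 pm–3:40 pm, 4:10 pm–4:55 pm.
Only in the second: 11:25 am–12:00 pm.
Together these are the periods covered by exactly one.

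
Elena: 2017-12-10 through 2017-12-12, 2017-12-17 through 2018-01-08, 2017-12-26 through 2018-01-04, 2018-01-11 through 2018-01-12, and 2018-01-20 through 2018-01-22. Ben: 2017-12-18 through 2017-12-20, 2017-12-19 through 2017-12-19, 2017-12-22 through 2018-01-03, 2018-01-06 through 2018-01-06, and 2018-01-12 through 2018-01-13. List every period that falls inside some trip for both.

Merge the first list: 2017-12-10 through 2017-12-12, 2017-12-17 through 2018-01-08, 2018-01-11 through 2018-01-12, 2018-01-20 through 2018-01-22.
Merge the second list: 2017-12-18 through 2017-12-20, 2017-12-22 through 2018-01-03, 2018-01-06 through 2018-01-06, 2018-01-12 through 2018-01-13.
2017-12-10 through 2017-12-12: no overlap with the second set.
2017-12-17 through 2018-01-08 meets the second set on 2017-12-18 through 2017-12-20, 2017-12-22 through 2018-01-03, 2018-01-06 through 2018-01-06.
2018-01-11 through 2018-01-12 meets the second set on 2018-01-12 through 2018-01-12.
2018-01-20 through 2018-01-22: no overlap with the second set.

2017-12-18 through 2017-12-20, 2017-12-22 through 2018-01-03, 2018-01-06 through 2018-01-06, 2018-01-12 through 2018-01-12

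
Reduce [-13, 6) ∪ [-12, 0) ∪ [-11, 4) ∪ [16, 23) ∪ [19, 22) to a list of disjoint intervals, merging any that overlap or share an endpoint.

[-13, 6) ∪ [16, 23)

[-12, 0) overlaps/touches [-13, 6) → extend to [-13, 6).
[-11, 4) overlaps/touches [-13, 6) → extend to [-13, 6).
[16, 23) is disjoint → start new block.
[19, 22) overlaps/touches [16, 23) → extend to [16, 23).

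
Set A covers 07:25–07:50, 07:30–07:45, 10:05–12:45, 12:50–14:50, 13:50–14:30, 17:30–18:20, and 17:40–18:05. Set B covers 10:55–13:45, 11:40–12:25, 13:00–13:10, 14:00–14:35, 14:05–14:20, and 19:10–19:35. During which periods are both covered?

10:55–12:45, 12:50–13:45, 14:00–14:35

First set merges to 07:25–07:50, 10:05–12:45, 12:50–14:50, 17:30–18:20.
Second set merges to 10:55–13:45, 14:00–14:35, 19:10–19:35.
07:25–07:50 meets no B interval.
10:05–12:45 ∩ B → 10:55–12:45.
12:50–14:50 ∩ B → 12:50–13:45, 14:00–14:35.
17:30–18:20 meets no B interval.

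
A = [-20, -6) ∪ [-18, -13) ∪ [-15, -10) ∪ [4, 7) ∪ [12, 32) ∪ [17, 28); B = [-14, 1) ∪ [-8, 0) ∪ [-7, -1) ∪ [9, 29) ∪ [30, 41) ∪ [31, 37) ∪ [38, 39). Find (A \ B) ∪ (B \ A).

[-20, -14) ∪ [-6, 1) ∪ [4, 7) ∪ [9, 12) ∪ [29, 30) ∪ [32, 41)

Merge the first list: [-20, -6), [4, 7), [12, 32).
Merge the second list: [-14, 1), [9, 29), [30, 41).
Only in the first: [-20, -14), [4, 7), [29, 30).
Only in the second: [-6, 1), [9, 12), [32, 41).
Together these are the periods covered by exactly one.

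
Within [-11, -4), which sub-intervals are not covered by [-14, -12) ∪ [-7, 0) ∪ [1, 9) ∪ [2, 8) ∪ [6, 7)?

[-11, -7)

After merging, the occupied span is [-14, -12), [-7, 0), [1, 9).
Gaps within [-11, -4): [-11, -7).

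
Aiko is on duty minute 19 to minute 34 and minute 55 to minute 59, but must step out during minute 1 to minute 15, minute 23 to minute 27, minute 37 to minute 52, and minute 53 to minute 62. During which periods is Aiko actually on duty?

minute 19 to minute 23, minute 27 to minute 34

minute 19 to minute 34 with B removed leaves minute 19 to minute 23, minute 27 to minute 34.
minute 55 to minute 59 lies entirely inside B → drops out.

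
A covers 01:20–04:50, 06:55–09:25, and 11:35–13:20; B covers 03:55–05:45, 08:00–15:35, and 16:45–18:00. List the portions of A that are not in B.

01:20–03:55, 06:55–08:00

01:20–04:50 with B removed leaves 01:20–03:55.
06:55–09:25 with B removed leaves 06:55–08:00.
11:35–13:20 lies entirely inside B → drops out.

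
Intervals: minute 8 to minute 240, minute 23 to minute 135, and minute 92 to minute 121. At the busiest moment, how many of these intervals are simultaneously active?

3

At minute 92, 3 of the intervals are simultaneously active.
No point has more.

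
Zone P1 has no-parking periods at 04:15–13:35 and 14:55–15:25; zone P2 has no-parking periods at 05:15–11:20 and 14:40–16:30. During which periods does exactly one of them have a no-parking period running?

A but not B: 04:15–05:15, 11:20–13:35.
B but not A: 14:40–14:55, 15:25–16:30.
Combining gives A △ B.

04:15–05:15, 11:20–13:35, 14:40–14:55, 15:25–16:30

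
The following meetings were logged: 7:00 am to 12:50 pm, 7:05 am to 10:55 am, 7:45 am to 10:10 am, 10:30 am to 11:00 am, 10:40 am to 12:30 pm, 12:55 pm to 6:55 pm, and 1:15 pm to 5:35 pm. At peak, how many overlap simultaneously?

Sweep endpoints in order; track running count of active intervals.
Peak of 4 reached at 10:40 am.

4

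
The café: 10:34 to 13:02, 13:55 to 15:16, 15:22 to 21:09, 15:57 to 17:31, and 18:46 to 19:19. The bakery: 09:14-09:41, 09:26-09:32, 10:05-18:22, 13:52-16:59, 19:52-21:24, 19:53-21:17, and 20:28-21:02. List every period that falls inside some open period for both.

First set merges to 10:34–13:02, 13:55–15:16, 15:22–21:09.
Second set merges to 09:14–09:41, 10:05–18:22, 19:52–21:24.
10:34–13:02 ∩ B → 10:34–13:02.
13:55–15:16 ∩ B → 13:55–15:16.
15:22–21:09 ∩ B → 15:22–18:22, 19:52–21:09.

10:34–13:02, 13:55–15:16, 15:22–18:22, 19:52–21:09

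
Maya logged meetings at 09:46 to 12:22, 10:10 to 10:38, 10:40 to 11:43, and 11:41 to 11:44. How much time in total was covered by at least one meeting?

2 h 36 min

Merged: 09:46–12:22.
Length: 2 h 36 min.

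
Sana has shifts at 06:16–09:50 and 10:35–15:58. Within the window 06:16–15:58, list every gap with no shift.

Covered (merged): 06:16-09:50, 10:35-15:58.
Complement within 06:16-15:58: 09:50-10:35.

09:50-10:35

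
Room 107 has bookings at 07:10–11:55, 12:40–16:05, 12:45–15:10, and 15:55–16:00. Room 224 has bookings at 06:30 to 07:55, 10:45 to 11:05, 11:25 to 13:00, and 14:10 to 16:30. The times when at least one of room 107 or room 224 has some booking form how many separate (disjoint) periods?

A, merged: 07:10–11:55, 12:40–16:05.
A ∪ B = 06:30–16:30.
That is 1 disjoint piece.

1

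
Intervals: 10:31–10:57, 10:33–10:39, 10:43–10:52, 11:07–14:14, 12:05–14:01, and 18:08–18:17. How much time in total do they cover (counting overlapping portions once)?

3 h 42 min

Merged: 10:31-10:57, 11:07-14:14, 18:08-18:17.
Lengths: 26 min + 3 h 7 min + 9 min = 3 h 42 min.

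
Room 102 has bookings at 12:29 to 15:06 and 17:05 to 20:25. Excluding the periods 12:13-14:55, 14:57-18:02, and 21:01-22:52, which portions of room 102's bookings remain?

12:29–15:06 \ B = 14:55–14:57.
17:05–20:25 \ B = 18:02–20:25.

14:55–14:57, 18:02–20:25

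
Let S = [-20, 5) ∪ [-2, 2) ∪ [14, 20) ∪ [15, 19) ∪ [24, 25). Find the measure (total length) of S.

32

Merged: [-20, 5), [14, 20), [24, 25).
Lengths: 25 + 6 + 1 = 32.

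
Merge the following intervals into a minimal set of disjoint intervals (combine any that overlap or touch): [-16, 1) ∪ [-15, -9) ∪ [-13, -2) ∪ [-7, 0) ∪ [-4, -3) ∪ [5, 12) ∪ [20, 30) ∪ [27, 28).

[-16, 1) ∪ [5, 12) ∪ [20, 30)

[-15, -9) overlaps/touches [-16, 1) → extend to [-16, 1).
[-13, -2) overlaps/touches [-16, 1) → extend to [-16, 1).
[-7, 0) overlaps/touches [-16, 1) → extend to [-16, 1).
[-4, -3) overlaps/touches [-16, 1) → extend to [-16, 1).
[5, 12) is disjoint → start new block.
[20, 30) is disjoint → start new block.
[27, 28) overlaps/touches [20, 30) → extend to [20, 30).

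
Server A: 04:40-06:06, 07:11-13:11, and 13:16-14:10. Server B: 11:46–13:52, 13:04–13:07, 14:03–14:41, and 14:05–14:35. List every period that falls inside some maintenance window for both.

11:46-13:11, 13:16-13:52, 14:03-14:10

Second set merges to 11:46-13:52, 14:03-14:41.
04:40-06:06 meets no B interval.
07:11-13:11 ∩ B → 11:46-13:11.
13:16-14:10 ∩ B → 13:16-13:52, 14:03-14:10.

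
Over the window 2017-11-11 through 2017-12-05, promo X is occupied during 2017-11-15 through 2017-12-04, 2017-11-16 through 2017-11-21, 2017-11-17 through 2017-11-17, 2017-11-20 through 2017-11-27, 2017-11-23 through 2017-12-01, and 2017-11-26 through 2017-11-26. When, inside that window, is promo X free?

2017-11-11 through 2017-11-14, 2017-12-05 through 2017-12-05

Covered (merged): 2017-11-15 through 2017-12-04.
Gaps within 2017-11-11 through 2017-12-05: 2017-11-11 through 2017-11-14, 2017-12-05 through 2017-12-05.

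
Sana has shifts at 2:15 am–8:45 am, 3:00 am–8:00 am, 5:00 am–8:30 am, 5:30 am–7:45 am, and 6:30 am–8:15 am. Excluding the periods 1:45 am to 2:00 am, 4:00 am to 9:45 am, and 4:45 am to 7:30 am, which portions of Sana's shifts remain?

2:15 am-4:00 am

First set merges to 2:15 am-8:45 am.
Second set merges to 1:45 am-2:00 am, 4:00 am-9:45 am.
2:15 am-8:45 am with B removed leaves 2:15 am-4:00 am.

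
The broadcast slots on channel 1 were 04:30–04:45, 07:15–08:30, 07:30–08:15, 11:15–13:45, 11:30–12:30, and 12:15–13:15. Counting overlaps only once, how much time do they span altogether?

4 h

Merged: 04:30–04:45, 07:15–08:30, 11:15–13:45.
Lengths: 15 min + 1 h 15 min + 2 h 30 min = 4 h.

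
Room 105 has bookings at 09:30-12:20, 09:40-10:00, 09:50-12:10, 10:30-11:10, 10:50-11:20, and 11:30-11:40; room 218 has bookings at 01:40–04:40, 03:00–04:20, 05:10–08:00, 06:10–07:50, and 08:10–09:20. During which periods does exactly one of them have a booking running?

First set merges to 09:30–12:20.
Second set merges to 01:40–04:40, 05:10–08:00, 08:10–09:20.
A but not B: 09:30–12:20.
B but not A: 01:40–04:40, 05:10–08:00, 08:10–09:20.
Combining gives A △ B.

01:40–04:40, 05:10–08:00, 08:10–09:20, 09:30–12:20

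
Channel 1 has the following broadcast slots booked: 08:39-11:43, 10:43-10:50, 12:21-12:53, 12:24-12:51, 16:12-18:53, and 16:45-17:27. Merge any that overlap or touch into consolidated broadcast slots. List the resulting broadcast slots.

08:39-11:43, 12:21-12:53, 16:12-18:53

10:43-10:50 overlaps/touches 08:39-11:43 → extend to 08:39-11:43.
12:21-12:53 is disjoint → start new block.
12:24-12:51 overlaps/touches 12:21-12:53 → extend to 12:21-12:53.
16:12-18:53 is disjoint → start new block.
16:45-17:27 overlaps/touches 16:12-18:53 → extend to 16:12-18:53.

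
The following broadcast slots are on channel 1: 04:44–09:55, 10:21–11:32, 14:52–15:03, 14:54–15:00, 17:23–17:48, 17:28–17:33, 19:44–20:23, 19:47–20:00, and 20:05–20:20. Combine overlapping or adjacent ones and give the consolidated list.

10:21–11:32 is disjoint → start new block.
14:52–15:03 is disjoint → start new block.
14:54–15:00 overlaps/touches 14:52–15:03 → extend to 14:52–15:03.
17:23–17:48 is disjoint → start new block.
17:28–17:33 overlaps/touches 17:23–17:48 → extend to 17:23–17:48.
19:44–20:23 is disjoint → start new block.
19:47–20:00 overlaps/touches 19:44–20:23 → extend to 19:44–20:23.
20:05–20:20 overlaps/touches 19:44–20:23 → extend to 19:44–20:23.

04:44–09:55, 10:21–11:32, 14:52–15:03, 17:23–17:48, 19:44–20:23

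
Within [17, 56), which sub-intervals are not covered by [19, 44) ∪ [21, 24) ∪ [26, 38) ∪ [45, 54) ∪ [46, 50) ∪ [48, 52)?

Covered (merged): [19, 44), [45, 54).
Gaps within [17, 56): [17, 19), [44, 45), [54, 56).

[17, 19) ∪ [44, 45) ∪ [54, 56)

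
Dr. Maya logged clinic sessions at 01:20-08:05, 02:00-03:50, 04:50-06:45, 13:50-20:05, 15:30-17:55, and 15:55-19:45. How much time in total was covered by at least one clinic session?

13 h

Merged: 01:20–08:05, 13:50–20:05.
Lengths: 6 h 45 min + 6 h 15 min = 13 h.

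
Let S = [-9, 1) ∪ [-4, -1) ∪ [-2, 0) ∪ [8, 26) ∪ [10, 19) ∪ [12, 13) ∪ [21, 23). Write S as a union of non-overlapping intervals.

[-4, -1) overlaps/touches [-9, 1) → extend to [-9, 1).
[-2, 0) overlaps/touches [-9, 1) → extend to [-9, 1).
[8, 26) is disjoint → start new block.
[10, 19) overlaps/touches [8, 26) → extend to [8, 26).
[12, 13) overlaps/touches [8, 26) → extend to [8, 26).
[21, 23) overlaps/touches [8, 26) → extend to [8, 26).

[-9, 1) ∪ [8, 26)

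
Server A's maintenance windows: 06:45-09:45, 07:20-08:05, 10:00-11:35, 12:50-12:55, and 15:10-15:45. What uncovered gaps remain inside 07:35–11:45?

09:45-10:00, 11:35-11:45

Covered (merged): 06:45-09:45, 10:00-11:35, 12:50-12:55, 15:10-15:45.
Uncovered inside 07:35-11:45: 09:45-10:00, 11:35-11:45.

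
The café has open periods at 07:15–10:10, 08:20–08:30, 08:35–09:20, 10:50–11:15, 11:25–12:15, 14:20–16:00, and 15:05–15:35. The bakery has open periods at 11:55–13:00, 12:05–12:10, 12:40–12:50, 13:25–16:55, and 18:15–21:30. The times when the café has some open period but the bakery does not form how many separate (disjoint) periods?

Merge the first list: 07:15–10:10, 10:50–11:15, 11:25–12:15, 14:20–16:00.
Merge the second list: 11:55–13:00, 13:25–16:55, 18:15–21:30.
A \ B = 07:15–10:10, 10:50–11:15, 11:25–11:55.
That is 3 disjoint pieces.

3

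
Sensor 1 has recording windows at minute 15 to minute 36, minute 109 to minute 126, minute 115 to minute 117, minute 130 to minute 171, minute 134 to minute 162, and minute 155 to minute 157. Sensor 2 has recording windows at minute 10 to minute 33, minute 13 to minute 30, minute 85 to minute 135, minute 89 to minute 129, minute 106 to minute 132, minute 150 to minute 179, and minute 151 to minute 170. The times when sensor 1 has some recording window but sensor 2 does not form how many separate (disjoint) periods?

A, merged: minute 15 to minute 36, minute 109 to minute 126, minute 130 to minute 171.
B, merged: minute 10 to minute 33, minute 85 to minute 135, minute 150 to minute 179.
A \ B = minute 33 to minute 36, minute 135 to minute 150.
That is 2 disjoint pieces.

2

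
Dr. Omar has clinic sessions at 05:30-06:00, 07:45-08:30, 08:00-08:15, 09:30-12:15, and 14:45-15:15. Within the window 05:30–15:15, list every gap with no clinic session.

After merging, the occupied span is 05:30–06:00, 07:45–08:30, 09:30–12:15, 14:45–15:15.
Uncovered inside 05:30–15:15: 06:00–07:45, 08:30–09:30, 12:15–14:45.

06:00–07:45, 08:30–09:30, 12:15–14:45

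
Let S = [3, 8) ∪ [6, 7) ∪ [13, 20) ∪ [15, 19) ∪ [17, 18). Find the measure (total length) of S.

12

Merged: [3, 8), [13, 20).
Lengths: 5 + 7 = 12.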